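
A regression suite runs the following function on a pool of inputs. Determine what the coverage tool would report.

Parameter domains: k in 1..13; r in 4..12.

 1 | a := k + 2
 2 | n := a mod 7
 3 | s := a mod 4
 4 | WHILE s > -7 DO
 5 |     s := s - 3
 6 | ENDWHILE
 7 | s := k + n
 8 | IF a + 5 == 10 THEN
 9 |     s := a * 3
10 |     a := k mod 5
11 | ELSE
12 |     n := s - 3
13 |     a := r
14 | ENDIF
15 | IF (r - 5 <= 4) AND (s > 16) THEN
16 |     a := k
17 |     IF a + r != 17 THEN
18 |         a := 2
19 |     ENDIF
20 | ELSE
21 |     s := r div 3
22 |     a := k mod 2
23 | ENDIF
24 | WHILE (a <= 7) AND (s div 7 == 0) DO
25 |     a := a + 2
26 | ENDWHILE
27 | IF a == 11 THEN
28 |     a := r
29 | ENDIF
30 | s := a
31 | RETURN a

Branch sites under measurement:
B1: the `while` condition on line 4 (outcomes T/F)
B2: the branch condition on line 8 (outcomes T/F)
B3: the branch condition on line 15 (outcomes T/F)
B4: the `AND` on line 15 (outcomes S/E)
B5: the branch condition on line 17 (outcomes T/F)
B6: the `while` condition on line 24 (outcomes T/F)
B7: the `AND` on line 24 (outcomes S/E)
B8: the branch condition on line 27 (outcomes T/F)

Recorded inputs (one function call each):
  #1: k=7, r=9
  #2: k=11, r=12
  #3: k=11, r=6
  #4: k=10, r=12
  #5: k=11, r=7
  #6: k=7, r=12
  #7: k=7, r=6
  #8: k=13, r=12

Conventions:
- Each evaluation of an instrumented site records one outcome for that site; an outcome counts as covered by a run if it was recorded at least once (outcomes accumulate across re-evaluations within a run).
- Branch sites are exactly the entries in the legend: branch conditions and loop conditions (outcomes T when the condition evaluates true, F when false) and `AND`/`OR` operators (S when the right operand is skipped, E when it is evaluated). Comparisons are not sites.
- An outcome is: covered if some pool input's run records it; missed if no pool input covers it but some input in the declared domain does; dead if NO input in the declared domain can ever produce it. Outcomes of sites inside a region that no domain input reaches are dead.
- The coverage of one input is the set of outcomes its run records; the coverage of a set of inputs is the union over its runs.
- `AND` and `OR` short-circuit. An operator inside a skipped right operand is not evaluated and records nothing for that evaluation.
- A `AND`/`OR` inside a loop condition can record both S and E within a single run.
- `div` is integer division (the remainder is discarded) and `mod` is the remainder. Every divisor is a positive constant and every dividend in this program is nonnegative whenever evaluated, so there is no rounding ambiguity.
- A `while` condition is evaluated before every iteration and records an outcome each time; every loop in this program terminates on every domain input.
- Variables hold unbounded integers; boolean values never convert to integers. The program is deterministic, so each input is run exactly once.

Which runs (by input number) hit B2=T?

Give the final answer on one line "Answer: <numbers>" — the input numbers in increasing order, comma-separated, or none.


input #1 (k=7, r=9): does not record B2=T
input #2 (k=11, r=12): does not record B2=T
input #3 (k=11, r=6): does not record B2=T
input #4 (k=10, r=12): does not record B2=T
input #5 (k=11, r=7): does not record B2=T
input #6 (k=7, r=12): does not record B2=T
input #7 (k=7, r=6): does not record B2=T
input #8 (k=13, r=12): does not record B2=T
Answer: none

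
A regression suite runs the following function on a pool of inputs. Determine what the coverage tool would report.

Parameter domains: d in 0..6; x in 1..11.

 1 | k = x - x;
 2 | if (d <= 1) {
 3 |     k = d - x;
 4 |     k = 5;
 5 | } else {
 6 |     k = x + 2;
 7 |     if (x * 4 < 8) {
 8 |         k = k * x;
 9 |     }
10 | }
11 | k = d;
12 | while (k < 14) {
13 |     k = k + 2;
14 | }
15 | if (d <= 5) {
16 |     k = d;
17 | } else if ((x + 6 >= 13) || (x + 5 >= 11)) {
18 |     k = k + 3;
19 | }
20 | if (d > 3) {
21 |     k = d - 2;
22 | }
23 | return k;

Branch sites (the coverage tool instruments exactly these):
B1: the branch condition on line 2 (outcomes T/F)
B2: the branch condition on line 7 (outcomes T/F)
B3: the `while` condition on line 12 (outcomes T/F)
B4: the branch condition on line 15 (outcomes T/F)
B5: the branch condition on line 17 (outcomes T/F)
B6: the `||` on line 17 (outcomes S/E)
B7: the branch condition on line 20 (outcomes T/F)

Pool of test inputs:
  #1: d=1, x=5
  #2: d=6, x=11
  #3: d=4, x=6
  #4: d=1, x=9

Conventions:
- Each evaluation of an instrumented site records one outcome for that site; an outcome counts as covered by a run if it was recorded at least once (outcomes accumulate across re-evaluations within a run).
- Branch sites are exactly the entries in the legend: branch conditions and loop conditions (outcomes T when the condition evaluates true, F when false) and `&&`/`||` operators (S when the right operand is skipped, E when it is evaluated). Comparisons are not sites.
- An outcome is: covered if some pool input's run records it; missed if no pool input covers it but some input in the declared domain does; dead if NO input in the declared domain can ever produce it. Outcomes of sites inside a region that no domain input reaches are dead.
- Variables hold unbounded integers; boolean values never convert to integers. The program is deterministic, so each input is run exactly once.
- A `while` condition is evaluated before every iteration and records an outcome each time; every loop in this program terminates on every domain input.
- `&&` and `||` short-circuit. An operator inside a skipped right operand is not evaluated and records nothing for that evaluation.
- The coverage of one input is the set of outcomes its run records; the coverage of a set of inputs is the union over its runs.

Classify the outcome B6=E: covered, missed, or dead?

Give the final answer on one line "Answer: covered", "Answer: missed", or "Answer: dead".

no pool input records B6=E
but domain input (d=6, x=1) does record it -> reachable, so missed

Answer: missed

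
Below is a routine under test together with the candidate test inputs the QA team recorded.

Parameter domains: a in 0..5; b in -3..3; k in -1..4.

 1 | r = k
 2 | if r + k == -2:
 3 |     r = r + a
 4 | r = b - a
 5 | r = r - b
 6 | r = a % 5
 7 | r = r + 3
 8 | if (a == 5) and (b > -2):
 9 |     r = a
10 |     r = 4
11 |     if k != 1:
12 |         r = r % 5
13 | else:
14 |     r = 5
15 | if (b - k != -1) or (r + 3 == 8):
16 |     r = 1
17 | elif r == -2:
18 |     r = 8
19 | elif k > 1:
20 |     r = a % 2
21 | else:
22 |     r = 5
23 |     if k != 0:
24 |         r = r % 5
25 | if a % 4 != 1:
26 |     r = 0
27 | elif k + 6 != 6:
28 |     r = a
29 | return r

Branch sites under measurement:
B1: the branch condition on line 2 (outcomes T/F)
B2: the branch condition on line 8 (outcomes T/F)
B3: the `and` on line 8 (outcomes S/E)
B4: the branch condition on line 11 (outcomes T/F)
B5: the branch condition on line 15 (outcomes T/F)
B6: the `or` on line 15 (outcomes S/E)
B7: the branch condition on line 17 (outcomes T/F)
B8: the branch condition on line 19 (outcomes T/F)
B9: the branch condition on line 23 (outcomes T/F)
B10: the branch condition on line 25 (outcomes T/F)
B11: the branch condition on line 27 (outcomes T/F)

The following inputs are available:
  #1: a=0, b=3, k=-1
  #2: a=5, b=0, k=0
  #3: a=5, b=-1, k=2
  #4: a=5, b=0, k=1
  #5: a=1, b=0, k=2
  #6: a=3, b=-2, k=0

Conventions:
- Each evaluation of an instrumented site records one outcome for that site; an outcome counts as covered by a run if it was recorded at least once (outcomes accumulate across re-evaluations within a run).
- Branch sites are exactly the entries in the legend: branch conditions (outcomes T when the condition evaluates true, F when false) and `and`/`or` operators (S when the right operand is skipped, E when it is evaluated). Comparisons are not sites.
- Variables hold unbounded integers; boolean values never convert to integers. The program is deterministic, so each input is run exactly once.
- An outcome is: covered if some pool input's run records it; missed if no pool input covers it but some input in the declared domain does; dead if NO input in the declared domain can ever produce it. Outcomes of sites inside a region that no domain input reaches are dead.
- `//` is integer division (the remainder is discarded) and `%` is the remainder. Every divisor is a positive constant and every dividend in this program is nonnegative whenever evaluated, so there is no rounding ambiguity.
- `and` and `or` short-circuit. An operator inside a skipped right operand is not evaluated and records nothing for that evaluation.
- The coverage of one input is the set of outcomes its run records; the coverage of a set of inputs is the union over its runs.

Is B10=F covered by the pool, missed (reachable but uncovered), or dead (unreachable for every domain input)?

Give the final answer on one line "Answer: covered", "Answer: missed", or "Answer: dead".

B10=F is recorded by pool input(s) 2, 3, 4, 5 -> covered

Answer: covered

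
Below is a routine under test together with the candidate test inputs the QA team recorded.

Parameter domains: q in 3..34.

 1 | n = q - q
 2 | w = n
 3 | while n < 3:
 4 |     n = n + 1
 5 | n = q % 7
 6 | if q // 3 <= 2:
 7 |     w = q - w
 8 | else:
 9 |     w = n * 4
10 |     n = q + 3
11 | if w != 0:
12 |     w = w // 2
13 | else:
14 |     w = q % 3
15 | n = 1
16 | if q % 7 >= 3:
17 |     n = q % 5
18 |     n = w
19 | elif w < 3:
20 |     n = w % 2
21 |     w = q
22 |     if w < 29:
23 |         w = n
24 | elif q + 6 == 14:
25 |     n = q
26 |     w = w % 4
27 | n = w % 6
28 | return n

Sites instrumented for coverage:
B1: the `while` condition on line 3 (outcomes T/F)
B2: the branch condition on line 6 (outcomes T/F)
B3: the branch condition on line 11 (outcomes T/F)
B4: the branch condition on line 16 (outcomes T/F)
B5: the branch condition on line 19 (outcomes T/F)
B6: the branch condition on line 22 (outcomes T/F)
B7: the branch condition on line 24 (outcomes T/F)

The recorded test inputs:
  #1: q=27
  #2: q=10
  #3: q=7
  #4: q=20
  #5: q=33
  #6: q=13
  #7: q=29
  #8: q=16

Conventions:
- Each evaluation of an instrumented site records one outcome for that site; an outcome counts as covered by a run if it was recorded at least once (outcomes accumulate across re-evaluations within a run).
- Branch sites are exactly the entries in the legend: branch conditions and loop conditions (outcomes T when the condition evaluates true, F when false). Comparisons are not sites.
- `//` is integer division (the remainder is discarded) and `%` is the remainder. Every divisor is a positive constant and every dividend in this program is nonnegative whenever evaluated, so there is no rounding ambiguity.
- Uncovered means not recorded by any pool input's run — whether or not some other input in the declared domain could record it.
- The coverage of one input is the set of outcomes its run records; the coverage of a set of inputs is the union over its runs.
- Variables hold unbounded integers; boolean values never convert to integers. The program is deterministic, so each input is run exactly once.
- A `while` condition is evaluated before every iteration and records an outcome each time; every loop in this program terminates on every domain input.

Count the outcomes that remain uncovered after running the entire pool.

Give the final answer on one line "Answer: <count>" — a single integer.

run #1 (q=27) runs B1->T, B1->T, B1->T, B1->F, B2->F, B3->T, B4->T; records B1=T, B1=F, B2=F, B3=T, B4=T
run #2 (q=10) runs B1->T, B1->T, B1->T, B1->F, B2->F, B3->T, B4->T; records B1=T, B1=F, B2=F, B3=T, B4=T
run #3 (q=7) runs B1->T, B1->T, B1->T, B1->F, B2->T, B3->T, B4->F, B5->F, B7->F; records B1=T, B1=F, B2=T, B3=T, B4=F, B5=F, B7=F
run #4 (q=20) runs B1->T, B1->T, B1->T, B1->F, B2->F, B3->T, B4->T; records B1=T, B1=F, B2=F, B3=T, B4=T
run #5 (q=33) runs B1->T, B1->T, B1->T, B1->F, B2->F, B3->T, B4->T; records B1=T, B1=F, B2=F, B3=T, B4=T
run #6 (q=13) runs B1->T, B1->T, B1->T, B1->F, B2->F, B3->T, B4->T; records B1=T, B1=F, B2=F, B3=T, B4=T
run #7 (q=29) runs B1->T, B1->T, B1->T, B1->F, B2->F, B3->T, B4->F, B5->T, B6->F; records B1=T, B1=F, B2=F, B3=T, B4=F, B5=T, B6=F
run #8 (q=16) runs B1->T, B1->T, B1->T, B1->F, B2->F, B3->T, B4->F, B5->F, B7->F; records B1=T, B1=F, B2=F, B3=T, B4=F, B5=F, B7=F
union over the pool: B1=T, B1=F, B2=T, B2=F, B3=T, B4=T, B4=F, B5=T, B5=F, B6=F, B7=F
uncovered (3 of 14): B3=F, B6=T, B7=T

Answer: 3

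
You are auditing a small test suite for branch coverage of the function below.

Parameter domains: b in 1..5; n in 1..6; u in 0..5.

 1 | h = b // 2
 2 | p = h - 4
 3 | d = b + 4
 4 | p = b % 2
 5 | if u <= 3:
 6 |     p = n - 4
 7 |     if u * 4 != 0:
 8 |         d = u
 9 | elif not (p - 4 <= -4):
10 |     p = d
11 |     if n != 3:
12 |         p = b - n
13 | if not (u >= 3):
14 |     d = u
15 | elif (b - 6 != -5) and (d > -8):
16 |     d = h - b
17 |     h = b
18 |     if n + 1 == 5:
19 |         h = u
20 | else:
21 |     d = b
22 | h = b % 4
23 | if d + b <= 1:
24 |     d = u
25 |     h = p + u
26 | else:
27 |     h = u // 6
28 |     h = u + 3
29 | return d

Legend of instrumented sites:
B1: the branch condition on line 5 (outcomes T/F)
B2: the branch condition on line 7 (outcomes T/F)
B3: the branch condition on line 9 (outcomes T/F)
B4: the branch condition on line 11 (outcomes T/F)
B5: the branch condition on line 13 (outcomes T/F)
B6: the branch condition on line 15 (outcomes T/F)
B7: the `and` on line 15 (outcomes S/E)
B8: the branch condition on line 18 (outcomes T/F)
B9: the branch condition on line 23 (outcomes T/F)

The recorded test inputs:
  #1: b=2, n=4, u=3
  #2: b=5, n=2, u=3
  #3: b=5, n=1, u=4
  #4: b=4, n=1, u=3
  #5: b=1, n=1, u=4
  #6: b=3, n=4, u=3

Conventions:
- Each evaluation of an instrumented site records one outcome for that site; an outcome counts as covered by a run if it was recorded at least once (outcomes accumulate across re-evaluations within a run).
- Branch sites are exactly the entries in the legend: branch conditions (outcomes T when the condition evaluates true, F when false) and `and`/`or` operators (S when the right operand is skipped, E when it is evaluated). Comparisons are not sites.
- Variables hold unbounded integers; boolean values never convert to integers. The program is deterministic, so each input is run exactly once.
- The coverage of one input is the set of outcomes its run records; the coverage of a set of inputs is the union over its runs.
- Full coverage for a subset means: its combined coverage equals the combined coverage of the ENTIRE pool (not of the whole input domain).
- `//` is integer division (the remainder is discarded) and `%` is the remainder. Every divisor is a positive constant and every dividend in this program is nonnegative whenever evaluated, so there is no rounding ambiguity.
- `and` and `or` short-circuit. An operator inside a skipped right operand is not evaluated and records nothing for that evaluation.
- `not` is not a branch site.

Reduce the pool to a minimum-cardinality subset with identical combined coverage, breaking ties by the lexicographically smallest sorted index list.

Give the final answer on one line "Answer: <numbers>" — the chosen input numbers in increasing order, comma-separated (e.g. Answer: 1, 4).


test 1 (b=2, n=4, u=3) hits B1=T, B2=T, B5=F, B6=T, B7=E, B8=T, B9=T
test 2 (b=5, n=2, u=3) hits B1=T, B2=T, B5=F, B6=T, B7=E, B8=F, B9=F
test 3 (b=5, n=1, u=4) hits B1=F, B3=T, B4=T, B5=F, B6=T, B7=E, B8=F, B9=F
test 4 (b=4, n=1, u=3) hits B1=T, B2=T, B5=F, B6=T, B7=E, B8=F, B9=F
test 5 (b=1, n=1, u=4) hits B1=F, B3=T, B4=T, B5=F, B6=F, B7=S, B9=F
test 6 (b=3, n=4, u=3) hits B1=T, B2=T, B5=F, B6=T, B7=E, B8=T, B9=T
union over all inputs: B1=T, B1=F, B2=T, B3=T, B4=T, B5=F, B6=T, B6=F, B7=S, B7=E, B8=T, B8=F, B9=T, B9=F (14 outcomes)
no size-1 subset reaches all 14 outcomes (best union: 8/14)
no size-2 subset reaches all 14 outcomes (best union: 13/14)
size 3: inputs {1, 2, 5} cover all 14 outcomes, and no lexicographically smaller subset of this size does
Answer: 1, 2, 5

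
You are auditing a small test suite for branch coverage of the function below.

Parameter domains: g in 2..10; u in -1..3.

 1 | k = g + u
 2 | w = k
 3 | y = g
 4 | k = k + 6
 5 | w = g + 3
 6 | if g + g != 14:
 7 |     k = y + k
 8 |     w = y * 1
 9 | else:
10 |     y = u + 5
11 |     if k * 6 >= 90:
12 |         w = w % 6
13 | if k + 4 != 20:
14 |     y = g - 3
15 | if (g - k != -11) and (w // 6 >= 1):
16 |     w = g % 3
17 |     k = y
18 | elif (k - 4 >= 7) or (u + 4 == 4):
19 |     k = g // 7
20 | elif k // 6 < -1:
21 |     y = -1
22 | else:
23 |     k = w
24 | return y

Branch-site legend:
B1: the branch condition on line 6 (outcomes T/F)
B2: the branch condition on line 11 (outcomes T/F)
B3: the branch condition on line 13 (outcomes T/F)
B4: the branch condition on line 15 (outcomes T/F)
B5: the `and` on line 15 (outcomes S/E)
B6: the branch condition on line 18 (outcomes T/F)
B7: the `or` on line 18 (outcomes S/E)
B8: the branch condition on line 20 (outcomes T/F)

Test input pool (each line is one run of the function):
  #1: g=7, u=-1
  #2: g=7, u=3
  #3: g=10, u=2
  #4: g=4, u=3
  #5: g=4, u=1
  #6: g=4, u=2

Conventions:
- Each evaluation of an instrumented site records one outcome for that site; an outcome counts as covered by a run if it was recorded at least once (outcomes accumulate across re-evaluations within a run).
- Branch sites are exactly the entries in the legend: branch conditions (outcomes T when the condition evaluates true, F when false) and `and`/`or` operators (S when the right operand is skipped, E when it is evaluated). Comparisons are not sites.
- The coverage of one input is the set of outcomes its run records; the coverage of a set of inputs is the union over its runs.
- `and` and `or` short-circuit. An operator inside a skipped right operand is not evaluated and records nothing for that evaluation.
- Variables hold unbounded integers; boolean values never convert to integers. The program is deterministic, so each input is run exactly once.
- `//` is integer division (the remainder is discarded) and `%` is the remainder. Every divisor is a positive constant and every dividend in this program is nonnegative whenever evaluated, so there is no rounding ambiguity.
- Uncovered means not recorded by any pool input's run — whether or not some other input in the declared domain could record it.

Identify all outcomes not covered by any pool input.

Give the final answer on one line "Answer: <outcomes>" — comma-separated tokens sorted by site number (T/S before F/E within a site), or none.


run #1 (g=7, u=-1) runs B1->F, B2->F, B3->T, B5->E, B4->T; records B1=F, B2=F, B3=T, B4=T, B5=E
run #2 (g=7, u=3) runs B1->F, B2->T, B3->F, B5->E, B4->F, B7->S, B6->T; records B1=F, B2=T, B3=F, B4=F, B5=E, B6=T, B7=S
run #3 (g=10, u=2) runs B1->T, B3->T, B5->E, B4->T; records B1=T, B3=T, B4=T, B5=E
run #4 (g=4, u=3) runs B1->T, B3->T, B5->E, B4->F, B7->S, B6->T; records B1=T, B3=T, B4=F, B5=E, B6=T, B7=S
run #5 (g=4, u=1) runs B1->T, B3->T, B5->S, B4->F, B7->S, B6->T; records B1=T, B3=T, B4=F, B5=S, B6=T, B7=S
run #6 (g=4, u=2) runs B1->T, B3->F, B5->E, B4->F, B7->S, B6->T; records B1=T, B3=F, B4=F, B5=E, B6=T, B7=S
union over the pool: B1=T, B1=F, B2=T, B2=F, B3=T, B3=F, B4=T, B4=F, B5=S, B5=E, B6=T, B7=S
uncovered (4 of 16): B6=F, B7=E, B8=T, B8=F
Answer: B6=F, B7=E, B8=T, B8=F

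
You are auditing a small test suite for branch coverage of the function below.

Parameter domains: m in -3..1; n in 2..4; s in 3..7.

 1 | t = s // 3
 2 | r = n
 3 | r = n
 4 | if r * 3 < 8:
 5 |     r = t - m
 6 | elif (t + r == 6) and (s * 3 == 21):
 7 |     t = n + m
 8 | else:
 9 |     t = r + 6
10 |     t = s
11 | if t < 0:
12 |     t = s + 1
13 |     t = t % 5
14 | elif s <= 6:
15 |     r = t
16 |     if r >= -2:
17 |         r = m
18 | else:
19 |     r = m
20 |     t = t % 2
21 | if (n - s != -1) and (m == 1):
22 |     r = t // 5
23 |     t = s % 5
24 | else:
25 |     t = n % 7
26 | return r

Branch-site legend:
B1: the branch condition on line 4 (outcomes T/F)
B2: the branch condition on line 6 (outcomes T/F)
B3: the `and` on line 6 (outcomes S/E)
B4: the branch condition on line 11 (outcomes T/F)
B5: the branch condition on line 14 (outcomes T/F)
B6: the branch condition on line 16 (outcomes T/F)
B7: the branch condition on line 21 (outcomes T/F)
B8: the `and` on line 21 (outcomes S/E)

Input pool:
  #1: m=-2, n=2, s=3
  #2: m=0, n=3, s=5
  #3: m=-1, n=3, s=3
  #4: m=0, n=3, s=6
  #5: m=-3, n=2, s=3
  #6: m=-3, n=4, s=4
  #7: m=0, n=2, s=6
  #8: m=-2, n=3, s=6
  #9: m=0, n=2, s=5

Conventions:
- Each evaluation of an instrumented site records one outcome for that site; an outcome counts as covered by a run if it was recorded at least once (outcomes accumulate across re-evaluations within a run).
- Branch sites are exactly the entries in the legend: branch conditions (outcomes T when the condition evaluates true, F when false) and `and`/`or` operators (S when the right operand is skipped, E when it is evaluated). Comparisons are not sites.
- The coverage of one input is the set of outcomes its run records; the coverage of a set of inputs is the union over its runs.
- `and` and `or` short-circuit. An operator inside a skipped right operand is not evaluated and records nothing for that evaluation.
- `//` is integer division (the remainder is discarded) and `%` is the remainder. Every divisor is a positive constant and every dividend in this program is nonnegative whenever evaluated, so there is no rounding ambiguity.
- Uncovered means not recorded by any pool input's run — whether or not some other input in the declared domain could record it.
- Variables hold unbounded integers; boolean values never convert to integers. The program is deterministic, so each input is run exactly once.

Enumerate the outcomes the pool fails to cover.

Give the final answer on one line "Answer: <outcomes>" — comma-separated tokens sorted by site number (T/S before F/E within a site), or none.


#1 (m=-2, n=2, s=3) -> covered: B1=T, B4=F, B5=T, B6=T, B7=F, B8=S
#2 (m=0, n=3, s=5) -> covered: B1=F, B2=F, B3=S, B4=F, B5=T, B6=T, B7=F, B8=E
#3 (m=-1, n=3, s=3) -> covered: B1=F, B2=F, B3=S, B4=F, B5=T, B6=T, B7=F, B8=E
#4 (m=0, n=3, s=6) -> covered: B1=F, B2=F, B3=S, B4=F, B5=T, B6=T, B7=F, B8=E
#5 (m=-3, n=2, s=3) -> covered: B1=T, B4=F, B5=T, B6=T, B7=F, B8=S
#6 (m=-3, n=4, s=4) -> covered: B1=F, B2=F, B3=S, B4=F, B5=T, B6=T, B7=F, B8=E
#7 (m=0, n=2, s=6) -> covered: B1=T, B4=F, B5=T, B6=T, B7=F, B8=E
#8 (m=-2, n=3, s=6) -> covered: B1=F, B2=F, B3=S, B4=F, B5=T, B6=T, B7=F, B8=E
#9 (m=0, n=2, s=5) -> covered: B1=T, B4=F, B5=T, B6=T, B7=F, B8=E
union over the pool: B1=T, B1=F, B2=F, B3=S, B4=F, B5=T, B6=T, B7=F, B8=S, B8=E
uncovered (6 of 16): B2=T, B3=E, B4=T, B5=F, B6=F, B7=T
Answer: B2=T, B3=E, B4=T, B5=F, B6=F, B7=T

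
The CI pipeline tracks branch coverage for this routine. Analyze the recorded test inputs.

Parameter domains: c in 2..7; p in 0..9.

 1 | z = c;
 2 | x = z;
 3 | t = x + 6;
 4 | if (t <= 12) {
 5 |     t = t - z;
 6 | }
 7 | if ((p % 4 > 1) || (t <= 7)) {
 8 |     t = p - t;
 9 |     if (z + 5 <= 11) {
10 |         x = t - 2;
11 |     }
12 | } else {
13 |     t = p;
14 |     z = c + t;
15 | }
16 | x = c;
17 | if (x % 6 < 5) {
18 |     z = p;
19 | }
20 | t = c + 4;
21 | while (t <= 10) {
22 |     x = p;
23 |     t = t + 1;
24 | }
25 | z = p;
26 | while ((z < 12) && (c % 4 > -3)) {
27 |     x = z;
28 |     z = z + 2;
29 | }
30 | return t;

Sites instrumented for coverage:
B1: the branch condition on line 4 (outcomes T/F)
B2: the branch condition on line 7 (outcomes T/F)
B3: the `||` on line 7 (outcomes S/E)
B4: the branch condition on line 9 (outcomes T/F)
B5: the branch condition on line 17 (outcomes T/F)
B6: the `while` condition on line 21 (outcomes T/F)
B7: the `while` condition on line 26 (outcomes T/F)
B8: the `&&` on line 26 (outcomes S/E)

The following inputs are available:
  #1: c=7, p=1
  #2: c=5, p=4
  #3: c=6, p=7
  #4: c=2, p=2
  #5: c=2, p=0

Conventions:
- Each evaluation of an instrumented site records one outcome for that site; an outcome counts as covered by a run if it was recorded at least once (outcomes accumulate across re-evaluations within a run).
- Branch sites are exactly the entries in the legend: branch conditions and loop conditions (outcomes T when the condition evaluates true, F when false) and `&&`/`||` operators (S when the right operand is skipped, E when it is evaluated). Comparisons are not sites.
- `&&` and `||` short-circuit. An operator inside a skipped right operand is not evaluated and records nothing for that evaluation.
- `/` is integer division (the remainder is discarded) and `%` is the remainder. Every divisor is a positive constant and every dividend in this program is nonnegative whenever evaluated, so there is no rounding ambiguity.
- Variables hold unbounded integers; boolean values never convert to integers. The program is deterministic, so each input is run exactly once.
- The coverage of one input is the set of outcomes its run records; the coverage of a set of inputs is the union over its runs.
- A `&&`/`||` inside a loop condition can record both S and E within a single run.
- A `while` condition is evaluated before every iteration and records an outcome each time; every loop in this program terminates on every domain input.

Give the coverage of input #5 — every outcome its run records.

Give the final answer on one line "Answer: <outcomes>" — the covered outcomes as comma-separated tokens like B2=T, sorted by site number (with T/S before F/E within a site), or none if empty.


Event log for input #5 (c=2, p=0):
  B1->T, B3->E, B2->T, B4->T, B5->T, B6->T, B6->T, B6->T, B6->T, B6->T
  B6->F, B8->E, B7->T, B8->E, B7->T, B8->E, B7->T, B8->E, B7->T, B8->E
  B7->T, B8->E, B7->T, B8->S, B7->F
distinct outcomes covered: B1=T, B2=T, B3=E, B4=T, B5=T, B6=T, B6=F, B7=T, B7=F, B8=S, B8=E
Answer: B1=T, B2=T, B3=E, B4=T, B5=T, B6=T, B6=F, B7=T, B7=F, B8=S, B8=E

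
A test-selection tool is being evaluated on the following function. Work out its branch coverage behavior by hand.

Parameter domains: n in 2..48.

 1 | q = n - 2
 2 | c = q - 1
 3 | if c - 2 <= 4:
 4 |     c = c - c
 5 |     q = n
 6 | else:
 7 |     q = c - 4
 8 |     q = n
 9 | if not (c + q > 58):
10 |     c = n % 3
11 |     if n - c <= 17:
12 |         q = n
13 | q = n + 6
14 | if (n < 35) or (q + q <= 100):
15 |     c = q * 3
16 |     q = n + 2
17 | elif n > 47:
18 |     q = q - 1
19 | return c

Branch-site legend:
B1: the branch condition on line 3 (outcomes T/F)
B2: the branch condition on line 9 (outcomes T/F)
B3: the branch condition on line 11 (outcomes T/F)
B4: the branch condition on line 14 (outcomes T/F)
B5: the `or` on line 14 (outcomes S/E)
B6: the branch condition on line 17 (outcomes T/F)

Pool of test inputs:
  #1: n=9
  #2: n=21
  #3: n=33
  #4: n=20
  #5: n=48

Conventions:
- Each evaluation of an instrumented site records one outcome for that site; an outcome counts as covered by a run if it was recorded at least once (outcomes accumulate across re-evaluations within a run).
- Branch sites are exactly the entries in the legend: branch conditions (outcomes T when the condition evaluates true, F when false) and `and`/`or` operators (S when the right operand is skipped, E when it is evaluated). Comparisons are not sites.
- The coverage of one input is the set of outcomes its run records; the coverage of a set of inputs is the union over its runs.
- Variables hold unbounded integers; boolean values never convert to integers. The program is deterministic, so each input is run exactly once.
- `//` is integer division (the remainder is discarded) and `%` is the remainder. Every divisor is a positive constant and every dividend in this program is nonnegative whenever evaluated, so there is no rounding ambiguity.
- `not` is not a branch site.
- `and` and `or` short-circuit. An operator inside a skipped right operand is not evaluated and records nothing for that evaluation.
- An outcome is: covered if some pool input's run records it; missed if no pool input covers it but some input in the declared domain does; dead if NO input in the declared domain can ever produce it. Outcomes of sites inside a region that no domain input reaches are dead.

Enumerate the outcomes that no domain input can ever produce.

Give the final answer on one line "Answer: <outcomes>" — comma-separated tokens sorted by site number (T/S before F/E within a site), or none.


checking every outcome against all 47 domain inputs:
  reachable outcomes have witnesses, e.g. B1=T (e.g. n=2), B1=F (e.g. n=10), B2=T (e.g. n=2), B2=F (e.g. n=31)
Answer: none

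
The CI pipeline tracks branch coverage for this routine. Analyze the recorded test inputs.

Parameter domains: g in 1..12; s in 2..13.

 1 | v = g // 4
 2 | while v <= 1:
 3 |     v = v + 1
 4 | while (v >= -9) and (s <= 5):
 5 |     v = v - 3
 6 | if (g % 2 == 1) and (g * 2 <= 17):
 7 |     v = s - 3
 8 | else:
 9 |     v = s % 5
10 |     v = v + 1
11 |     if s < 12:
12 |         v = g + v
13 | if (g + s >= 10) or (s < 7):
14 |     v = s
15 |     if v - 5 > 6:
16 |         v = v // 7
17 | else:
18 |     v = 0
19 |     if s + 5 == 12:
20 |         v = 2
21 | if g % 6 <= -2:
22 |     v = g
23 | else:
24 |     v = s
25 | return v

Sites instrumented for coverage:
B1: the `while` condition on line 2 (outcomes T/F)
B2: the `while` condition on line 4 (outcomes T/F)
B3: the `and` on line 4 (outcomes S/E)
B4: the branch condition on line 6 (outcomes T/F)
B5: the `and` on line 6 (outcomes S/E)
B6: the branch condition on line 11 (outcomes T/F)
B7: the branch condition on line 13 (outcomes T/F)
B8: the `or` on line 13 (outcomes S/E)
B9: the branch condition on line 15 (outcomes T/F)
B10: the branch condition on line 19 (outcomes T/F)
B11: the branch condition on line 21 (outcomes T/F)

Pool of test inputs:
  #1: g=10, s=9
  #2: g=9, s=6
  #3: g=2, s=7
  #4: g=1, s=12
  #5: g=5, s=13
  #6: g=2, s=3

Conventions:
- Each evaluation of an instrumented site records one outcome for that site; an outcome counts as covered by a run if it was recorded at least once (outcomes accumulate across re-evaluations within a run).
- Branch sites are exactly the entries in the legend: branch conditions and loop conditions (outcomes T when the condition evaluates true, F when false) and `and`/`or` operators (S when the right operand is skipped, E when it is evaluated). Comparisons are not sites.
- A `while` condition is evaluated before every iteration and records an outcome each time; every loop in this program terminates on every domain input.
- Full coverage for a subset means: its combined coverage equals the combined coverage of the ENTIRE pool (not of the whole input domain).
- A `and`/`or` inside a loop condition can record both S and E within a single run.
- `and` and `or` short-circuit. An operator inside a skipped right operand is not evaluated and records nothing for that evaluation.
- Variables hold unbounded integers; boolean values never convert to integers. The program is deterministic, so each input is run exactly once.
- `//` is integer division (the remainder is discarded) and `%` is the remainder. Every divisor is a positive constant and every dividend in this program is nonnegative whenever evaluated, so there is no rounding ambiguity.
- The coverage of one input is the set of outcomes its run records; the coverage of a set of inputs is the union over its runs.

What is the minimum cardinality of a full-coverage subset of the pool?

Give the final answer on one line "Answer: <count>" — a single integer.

input #1 (g=10, s=9): events B1->F, B3->E, B2->F, B5->S, B4->F, B6->T, B8->S, B7->T, B9->F, B11->F; covers B1=F, B2=F, B3=E, B4=F, B5=S, B6=T, B7=T, B8=S, B9=F, B11=F
input #2 (g=9, s=6): events B1->F, B3->E, B2->F, B5->E, B4->F, B6->T, B8->S, B7->T, B9->F, B11->F; covers B1=F, B2=F, B3=E, B4=F, B5=E, B6=T, B7=T, B8=S, B9=F, B11=F
input #3 (g=2, s=7): events B1->T, B1->T, B1->F, B3->E, B2->F, B5->S, B4->F, B6->T, B8->E, B7->F, B10->T, B11->F; covers B1=T, B1=F, B2=F, B3=E, B4=F, B5=S, B6=T, B7=F, B8=E, B10=T, B11=F
input #4 (g=1, s=12): events B1->T, B1->T, B1->F, B3->E, B2->F, B5->E, B4->T, B8->S, B7->T, B9->T, B11->F; covers B1=T, B1=F, B2=F, B3=E, B4=T, B5=E, B7=T, B8=S, B9=T, B11=F
input #5 (g=5, s=13): events B1->T, B1->F, B3->E, B2->F, B5->E, B4->T, B8->S, B7->T, B9->T, B11->F; covers B1=T, B1=F, B2=F, B3=E, B4=T, B5=E, B7=T, B8=S, B9=T, B11=F
input #6 (g=2, s=3): events B1->T, B1->T, B1->F, B3->E, B2->T, B3->E, B2->T, B3->E, B2->T, B3->E, B2->T, B3->S, B2->F, B5->S, ...; covers B1=T, B1=F, B2=T, B2=F, B3=S, B3=E, B4=F, B5=S, B6=T, B7=T, B8=E, B9=F, B11=F
union over all inputs: B1=T, B1=F, B2=T, B2=F, B3=S, B3=E, B4=T, B4=F, B5=S, B5=E, B6=T, B7=T, B7=F, B8=S, B8=E, B9=T, B9=F, B10=T, B11=F (19 outcomes)
every size-1 subset falls short of the 19 outcomes (best: 13/19)
every size-2 subset falls short of the 19 outcomes (best: 17/19)
size 3: inputs {3, 4, 6} cover all 19 outcomes, and no lexicographically smaller subset of this size does

Answer: 3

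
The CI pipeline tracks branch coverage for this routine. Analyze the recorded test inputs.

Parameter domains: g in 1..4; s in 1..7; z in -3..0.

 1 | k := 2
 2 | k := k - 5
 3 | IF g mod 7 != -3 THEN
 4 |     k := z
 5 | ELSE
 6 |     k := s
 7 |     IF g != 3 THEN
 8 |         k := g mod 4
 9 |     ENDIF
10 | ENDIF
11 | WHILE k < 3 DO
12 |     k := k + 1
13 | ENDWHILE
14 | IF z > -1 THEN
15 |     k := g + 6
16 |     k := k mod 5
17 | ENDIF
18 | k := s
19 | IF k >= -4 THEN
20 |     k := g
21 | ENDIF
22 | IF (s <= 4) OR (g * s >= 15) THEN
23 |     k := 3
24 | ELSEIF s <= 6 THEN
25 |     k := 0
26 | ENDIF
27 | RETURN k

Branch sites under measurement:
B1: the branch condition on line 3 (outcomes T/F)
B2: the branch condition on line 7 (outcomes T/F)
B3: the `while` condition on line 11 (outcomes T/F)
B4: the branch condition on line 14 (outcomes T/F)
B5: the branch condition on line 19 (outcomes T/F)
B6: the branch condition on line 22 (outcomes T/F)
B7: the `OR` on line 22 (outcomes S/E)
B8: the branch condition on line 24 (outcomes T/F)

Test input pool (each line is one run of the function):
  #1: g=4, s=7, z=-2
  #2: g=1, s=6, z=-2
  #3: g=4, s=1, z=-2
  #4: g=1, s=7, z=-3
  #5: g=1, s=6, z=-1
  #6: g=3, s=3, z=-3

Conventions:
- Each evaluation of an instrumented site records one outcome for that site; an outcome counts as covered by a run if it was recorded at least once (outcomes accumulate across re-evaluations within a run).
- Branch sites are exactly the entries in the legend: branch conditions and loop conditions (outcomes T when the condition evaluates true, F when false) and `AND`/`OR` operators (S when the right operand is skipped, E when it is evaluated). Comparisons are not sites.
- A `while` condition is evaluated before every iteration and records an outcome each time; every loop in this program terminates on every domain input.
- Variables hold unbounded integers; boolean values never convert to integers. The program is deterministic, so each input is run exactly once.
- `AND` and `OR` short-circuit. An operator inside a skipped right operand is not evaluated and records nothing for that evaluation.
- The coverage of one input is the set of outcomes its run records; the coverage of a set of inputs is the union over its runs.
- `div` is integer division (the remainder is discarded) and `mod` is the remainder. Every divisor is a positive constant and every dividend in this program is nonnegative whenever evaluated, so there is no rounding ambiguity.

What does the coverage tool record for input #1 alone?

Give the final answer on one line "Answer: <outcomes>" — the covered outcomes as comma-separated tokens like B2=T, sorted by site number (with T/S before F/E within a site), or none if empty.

Event log for input #1 (g=4, s=7, z=-2):
  B1->T, B3->T, B3->T, B3->T, B3->T, B3->T, B3->F, B4->F, B5->T, B7->E
  B6->T
deduplicating events, the covered set is: B1=T, B3=T, B3=F, B4=F, B5=T, B6=T, B7=E

Answer: B1=T, B3=T, B3=F, B4=F, B5=T, B6=T, B7=E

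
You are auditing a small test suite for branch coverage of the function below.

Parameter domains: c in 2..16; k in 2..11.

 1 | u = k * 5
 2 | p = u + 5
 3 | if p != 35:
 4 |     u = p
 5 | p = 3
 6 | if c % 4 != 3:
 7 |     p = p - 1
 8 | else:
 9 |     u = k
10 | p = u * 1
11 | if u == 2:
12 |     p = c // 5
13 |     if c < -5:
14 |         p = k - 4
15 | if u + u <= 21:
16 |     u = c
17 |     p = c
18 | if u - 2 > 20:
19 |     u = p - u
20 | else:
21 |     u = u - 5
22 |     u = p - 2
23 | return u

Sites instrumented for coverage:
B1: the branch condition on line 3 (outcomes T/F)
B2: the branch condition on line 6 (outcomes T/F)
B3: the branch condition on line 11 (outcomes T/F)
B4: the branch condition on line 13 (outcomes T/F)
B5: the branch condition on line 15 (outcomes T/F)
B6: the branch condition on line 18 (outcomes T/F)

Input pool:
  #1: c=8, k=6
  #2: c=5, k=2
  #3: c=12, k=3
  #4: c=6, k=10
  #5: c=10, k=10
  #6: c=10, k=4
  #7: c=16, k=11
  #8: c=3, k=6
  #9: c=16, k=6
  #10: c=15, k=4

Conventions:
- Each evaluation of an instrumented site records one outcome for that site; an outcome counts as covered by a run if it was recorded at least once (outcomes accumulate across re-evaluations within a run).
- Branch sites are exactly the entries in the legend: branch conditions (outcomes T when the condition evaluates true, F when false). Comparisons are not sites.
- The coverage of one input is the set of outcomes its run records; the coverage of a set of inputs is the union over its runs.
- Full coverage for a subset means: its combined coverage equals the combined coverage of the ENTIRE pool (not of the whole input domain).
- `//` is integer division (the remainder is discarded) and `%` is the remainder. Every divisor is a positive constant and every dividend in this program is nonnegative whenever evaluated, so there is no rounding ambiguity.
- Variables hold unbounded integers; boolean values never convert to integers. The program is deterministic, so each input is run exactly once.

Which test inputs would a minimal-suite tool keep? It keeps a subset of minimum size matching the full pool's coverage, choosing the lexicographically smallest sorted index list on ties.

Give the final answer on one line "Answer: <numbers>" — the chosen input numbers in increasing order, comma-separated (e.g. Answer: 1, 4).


test 1 (c=8, k=6) hits B1=F, B2=T, B3=F, B5=F, B6=T
test 2 (c=5, k=2) hits B1=T, B2=T, B3=F, B5=F, B6=F
test 3 (c=12, k=3) hits B1=T, B2=T, B3=F, B5=F, B6=F
test 4 (c=6, k=10) hits B1=T, B2=T, B3=F, B5=F, B6=T
test 5 (c=10, k=10) hits B1=T, B2=T, B3=F, B5=F, B6=T
test 6 (c=10, k=4) hits B1=T, B2=T, B3=F, B5=F, B6=T
test 7 (c=16, k=11) hits B1=T, B2=T, B3=F, B5=F, B6=T
test 8 (c=3, k=6) hits B1=F, B2=F, B3=F, B5=T, B6=F
test 9 (c=16, k=6) hits B1=F, B2=T, B3=F, B5=F, B6=T
test 10 (c=15, k=4) hits B1=T, B2=F, B3=F, B5=T, B6=F
together the pool reaches 9 outcomes: B1=T, B1=F, B2=T, B2=F, B3=F, B5=T, B5=F, B6=T, B6=F
size 1 is not enough: best union over all size-1 subsets is 5/9
size 2: inputs {1, 10} cover all 9 outcomes, and no lexicographically smaller subset of this size does
Answer: 1, 10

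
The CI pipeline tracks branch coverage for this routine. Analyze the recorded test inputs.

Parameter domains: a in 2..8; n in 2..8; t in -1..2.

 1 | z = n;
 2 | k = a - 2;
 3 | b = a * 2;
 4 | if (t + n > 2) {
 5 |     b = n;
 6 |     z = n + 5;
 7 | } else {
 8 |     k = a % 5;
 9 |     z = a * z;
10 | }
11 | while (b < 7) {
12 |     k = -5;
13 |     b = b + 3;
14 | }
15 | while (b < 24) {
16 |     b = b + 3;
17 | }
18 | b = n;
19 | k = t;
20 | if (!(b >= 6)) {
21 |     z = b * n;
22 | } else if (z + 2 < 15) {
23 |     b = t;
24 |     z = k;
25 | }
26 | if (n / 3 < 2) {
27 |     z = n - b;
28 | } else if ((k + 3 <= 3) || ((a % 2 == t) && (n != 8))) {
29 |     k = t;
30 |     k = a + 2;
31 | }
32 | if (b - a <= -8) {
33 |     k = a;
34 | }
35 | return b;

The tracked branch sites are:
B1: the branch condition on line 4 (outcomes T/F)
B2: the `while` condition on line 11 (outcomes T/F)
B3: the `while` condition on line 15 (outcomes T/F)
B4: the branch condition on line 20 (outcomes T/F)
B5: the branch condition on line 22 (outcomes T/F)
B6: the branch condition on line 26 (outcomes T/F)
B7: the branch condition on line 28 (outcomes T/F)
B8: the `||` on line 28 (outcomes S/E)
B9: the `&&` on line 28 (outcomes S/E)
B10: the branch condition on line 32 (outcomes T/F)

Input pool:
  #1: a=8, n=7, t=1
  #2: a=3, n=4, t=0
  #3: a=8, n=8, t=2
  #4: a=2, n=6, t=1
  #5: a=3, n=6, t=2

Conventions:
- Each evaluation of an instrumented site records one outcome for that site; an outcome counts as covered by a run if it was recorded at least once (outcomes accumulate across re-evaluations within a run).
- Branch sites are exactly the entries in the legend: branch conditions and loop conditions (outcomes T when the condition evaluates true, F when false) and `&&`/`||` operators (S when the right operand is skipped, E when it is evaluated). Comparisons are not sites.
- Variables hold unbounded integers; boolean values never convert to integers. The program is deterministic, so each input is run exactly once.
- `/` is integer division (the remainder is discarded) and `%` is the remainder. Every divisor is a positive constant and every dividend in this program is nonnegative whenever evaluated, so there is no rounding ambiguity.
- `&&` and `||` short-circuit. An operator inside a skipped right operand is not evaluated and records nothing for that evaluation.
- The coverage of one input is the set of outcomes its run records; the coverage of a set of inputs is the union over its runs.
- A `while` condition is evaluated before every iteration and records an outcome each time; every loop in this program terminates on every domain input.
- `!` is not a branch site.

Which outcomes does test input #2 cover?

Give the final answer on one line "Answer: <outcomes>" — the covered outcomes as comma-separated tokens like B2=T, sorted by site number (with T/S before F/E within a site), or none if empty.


Event log for input #2 (a=3, n=4, t=0):
  B1->T, B2->T, B2->F, B3->T, B3->T, B3->T, B3->T, B3->T, B3->T, B3->F
  B4->T, B6->T, B10->F
distinct outcomes covered: B1=T, B2=T, B2=F, B3=T, B3=F, B4=T, B6=T, B10=F
Answer: B1=T, B2=T, B2=F, B3=T, B3=F, B4=T, B6=T, B10=F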